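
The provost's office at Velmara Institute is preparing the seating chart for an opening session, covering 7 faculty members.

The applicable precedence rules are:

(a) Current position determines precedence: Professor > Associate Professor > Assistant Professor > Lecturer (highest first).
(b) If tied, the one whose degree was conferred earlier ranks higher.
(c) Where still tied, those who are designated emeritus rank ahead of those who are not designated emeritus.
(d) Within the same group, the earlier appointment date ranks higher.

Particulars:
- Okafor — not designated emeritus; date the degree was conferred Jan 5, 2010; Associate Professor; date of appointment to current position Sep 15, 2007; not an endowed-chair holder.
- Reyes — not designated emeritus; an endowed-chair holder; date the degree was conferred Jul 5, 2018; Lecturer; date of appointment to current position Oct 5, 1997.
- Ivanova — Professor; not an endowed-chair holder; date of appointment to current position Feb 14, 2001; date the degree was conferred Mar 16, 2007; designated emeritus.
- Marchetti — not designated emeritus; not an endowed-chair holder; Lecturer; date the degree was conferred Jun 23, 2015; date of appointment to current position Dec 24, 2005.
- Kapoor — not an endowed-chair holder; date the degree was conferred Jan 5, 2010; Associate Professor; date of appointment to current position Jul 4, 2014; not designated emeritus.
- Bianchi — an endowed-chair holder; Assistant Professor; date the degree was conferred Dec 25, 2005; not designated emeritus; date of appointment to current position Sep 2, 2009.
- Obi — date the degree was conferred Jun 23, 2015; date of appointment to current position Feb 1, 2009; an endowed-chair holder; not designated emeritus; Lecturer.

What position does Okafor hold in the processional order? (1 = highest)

2

By current position: Ivanova (Professor); then Okafor and Kapoor (Associate Professor); then Bianchi (Assistant Professor); then Marchetti, Obi and Reyes (Lecturer).
Okafor and Kapoor both have date the degree was conferred Jan 5, 2010, so the next rule applies.
Okafor and Kapoor are each not designated emeritus, so the next rule applies.
Among Okafor and Kapoor, by date of appointment to current position (earlier first): Okafor (Sep 15, 2007) before Kapoor (Jul 4, 2014).
Among Marchetti, Obi and Reyes, by date the degree was conferred (earlier first): Marchetti and Obi (Jun 23, 2015) before Reyes (Jul 5, 2018).
Marchetti and Obi are each not designated emeritus, so the next rule applies.
Among Marchetti and Obi, by date of appointment to current position (earlier first): Marchetti (Dec 24, 2005) before Obi (Feb 1, 2009).
Order: Ivanova, Okafor, Kapoor, Bianchi, Marchetti, Obi, Reyes. So position 2.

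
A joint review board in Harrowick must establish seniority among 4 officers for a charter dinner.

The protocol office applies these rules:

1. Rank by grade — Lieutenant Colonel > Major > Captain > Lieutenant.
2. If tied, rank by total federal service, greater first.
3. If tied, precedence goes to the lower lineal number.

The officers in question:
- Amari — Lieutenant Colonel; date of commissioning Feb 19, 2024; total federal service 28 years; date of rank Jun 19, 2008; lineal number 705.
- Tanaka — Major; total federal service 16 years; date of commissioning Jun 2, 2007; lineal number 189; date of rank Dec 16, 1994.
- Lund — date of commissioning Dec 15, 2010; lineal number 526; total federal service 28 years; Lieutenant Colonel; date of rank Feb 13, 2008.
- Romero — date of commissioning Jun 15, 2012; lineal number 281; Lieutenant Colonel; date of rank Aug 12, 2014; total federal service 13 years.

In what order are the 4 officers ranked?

By grade: Lund, Amari and Romero (Lieutenant Colonel); then Tanaka (Major).
Among Lund, Amari and Romero, by total federal service (higher first): Lund and Amari (28 years) before Romero (13 years).
Among Lund and Amari, by lineal number (lower first): Lund (526) before Amari (705).
Full order: Lund, Amari, Romero, Tanaka.

Lund, Amari, Romero, Tanaka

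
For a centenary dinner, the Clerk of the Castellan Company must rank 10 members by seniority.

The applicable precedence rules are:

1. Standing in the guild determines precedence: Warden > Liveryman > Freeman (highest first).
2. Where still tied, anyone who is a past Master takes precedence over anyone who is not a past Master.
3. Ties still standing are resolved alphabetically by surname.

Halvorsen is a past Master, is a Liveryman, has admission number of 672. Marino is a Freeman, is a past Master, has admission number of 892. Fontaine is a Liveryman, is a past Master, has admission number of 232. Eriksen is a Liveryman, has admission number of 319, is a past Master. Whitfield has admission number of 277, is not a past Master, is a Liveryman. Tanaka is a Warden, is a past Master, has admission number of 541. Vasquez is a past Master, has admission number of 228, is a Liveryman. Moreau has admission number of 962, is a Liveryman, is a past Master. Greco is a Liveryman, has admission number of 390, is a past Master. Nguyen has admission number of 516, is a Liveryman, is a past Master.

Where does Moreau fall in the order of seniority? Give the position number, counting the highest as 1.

By standing in the guild: Tanaka (Warden); then Eriksen, Fontaine, Greco, Halvorsen, Moreau, Nguyen, Vasquez and Whitfield (Liveryman); then Marino (Freeman).
Among Eriksen, Fontaine, Greco, Halvorsen, Moreau, Nguyen, Vasquez and Whitfield, a past Master before not a past Master: Eriksen, Fontaine, Greco, Halvorsen, Moreau, Nguyen and Vasquez (a past Master) before Whitfield (not a past Master).
Among Eriksen, Fontaine, Greco, Halvorsen, Moreau, Nguyen and Vasquez, alphabetically by surname: Eriksen before Fontaine before Greco before Halvorsen before Moreau before Nguyen before Vasquez.
Order: Tanaka, Eriksen, Fontaine, Greco, Halvorsen, Moreau, Nguyen, Vasquez, Whitfield, Marino. So position 6.

6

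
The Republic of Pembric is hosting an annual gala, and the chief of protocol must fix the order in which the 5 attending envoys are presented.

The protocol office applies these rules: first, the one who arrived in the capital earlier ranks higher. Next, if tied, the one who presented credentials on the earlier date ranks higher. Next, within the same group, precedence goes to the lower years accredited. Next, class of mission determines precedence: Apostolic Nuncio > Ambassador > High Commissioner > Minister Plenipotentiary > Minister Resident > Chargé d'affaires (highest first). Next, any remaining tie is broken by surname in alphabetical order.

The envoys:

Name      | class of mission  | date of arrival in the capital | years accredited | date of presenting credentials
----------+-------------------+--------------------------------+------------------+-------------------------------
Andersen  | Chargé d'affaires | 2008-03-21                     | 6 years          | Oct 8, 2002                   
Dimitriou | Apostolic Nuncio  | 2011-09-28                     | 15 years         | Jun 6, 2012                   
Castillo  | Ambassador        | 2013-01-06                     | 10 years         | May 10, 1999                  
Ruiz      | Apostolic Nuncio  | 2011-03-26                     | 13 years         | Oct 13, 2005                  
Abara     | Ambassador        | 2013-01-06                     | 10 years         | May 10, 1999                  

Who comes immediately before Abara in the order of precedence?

By date of arrival in the capital (earlier first): Andersen (2008-03-21); then Ruiz (2011-03-26); then Dimitriou (2011-09-28); then Abara and Castillo (both 2013-01-06).
Abara and Castillo both have date of presenting credentials May 10, 1999, so the next rule applies.
Abara and Castillo both have years accredited 10 years, so the next rule applies.
Abara and Castillo are each Ambassador, so the next rule applies.
Among Abara and Castillo, alphabetically by surname: Abara before Castillo.
Order: Andersen, Ruiz, Dimitriou, Abara, Castillo.

Dimitriou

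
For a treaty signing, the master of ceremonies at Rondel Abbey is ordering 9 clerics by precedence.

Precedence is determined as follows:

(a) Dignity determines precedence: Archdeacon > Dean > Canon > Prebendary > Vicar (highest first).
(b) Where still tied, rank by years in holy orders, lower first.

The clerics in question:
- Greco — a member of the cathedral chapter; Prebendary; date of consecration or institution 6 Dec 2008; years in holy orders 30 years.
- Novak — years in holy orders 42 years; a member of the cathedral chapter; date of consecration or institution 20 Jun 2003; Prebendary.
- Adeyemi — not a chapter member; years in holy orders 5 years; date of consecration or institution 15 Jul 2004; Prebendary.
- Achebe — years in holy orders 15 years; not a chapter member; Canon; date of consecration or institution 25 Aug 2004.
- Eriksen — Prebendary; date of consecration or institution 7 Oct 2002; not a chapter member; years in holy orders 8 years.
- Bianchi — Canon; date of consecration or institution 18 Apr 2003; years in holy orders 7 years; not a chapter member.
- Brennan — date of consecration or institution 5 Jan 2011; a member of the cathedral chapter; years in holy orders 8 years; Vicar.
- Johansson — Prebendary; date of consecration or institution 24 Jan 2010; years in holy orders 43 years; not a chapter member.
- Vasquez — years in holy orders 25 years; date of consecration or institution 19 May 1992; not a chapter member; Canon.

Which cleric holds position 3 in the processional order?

By dignity: Bianchi, Achebe and Vasquez (Canon); then Adeyemi, Eriksen, Greco, Novak and Johansson (Prebendary); then Brennan (Vicar).
Among Bianchi, Achebe and Vasquez, by years in holy orders (lower first): Bianchi (7 years) before Achebe (15 years) before Vasquez (25 years).
Among Adeyemi, Eriksen, Greco, Novak and Johansson, by years in holy orders (lower first): Adeyemi (5 years) before Eriksen (8 years) before Greco (30 years) before Novak (42 years) before Johansson (43 years).
Order: Bianchi, Achebe, Vasquez, Adeyemi, Eriksen, Greco, Novak, Johansson, Brennan.

Vasquez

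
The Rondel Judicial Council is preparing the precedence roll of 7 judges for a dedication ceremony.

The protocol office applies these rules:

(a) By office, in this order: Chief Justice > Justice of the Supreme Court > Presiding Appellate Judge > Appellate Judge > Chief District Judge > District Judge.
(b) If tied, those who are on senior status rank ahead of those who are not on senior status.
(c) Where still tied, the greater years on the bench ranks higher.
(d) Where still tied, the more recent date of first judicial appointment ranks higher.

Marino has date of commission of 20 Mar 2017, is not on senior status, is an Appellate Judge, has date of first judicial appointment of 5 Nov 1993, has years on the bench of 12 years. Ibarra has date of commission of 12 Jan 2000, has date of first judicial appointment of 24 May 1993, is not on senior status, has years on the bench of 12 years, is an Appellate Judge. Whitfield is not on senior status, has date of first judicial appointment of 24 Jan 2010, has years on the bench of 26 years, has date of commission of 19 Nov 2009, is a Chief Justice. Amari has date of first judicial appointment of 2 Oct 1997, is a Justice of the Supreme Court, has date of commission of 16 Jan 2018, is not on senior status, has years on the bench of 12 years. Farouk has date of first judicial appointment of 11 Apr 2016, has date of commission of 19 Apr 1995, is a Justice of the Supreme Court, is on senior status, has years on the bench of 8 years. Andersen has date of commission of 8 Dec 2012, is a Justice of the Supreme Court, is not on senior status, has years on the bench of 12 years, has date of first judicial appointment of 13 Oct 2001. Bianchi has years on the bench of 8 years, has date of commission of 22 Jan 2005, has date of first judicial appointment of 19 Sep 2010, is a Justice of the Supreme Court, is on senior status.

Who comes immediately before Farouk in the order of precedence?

Whitfield

By office: Whitfield (Chief Justice); then Farouk, Bianchi, Andersen and Amari (Justice of the Supreme Court); then Marino and Ibarra (Appellate Judge).
Among Farouk, Bianchi, Andersen and Amari, on senior status before not on senior status: Farouk and Bianchi (on senior status) before Andersen and Amari (not on senior status).
Farouk and Bianchi both have years on the bench 8 years, so the next rule applies.
Among Farouk and Bianchi, by date of first judicial appointment (later first): Farouk (11 Apr 2016) before Bianchi (19 Sep 2010).
Andersen and Amari both have years on the bench 12 years, so the next rule applies.
Among Andersen and Amari, by date of first judicial appointment (later first): Andersen (13 Oct 2001) before Amari (2 Oct 1997).
Marino and Ibarra are each not on senior status, so the next rule applies.
Marino and Ibarra both have years on the bench 12 years, so the next rule applies.
Among Marino and Ibarra, by date of first judicial appointment (later first): Marino (5 Nov 1993) before Ibarra (24 May 1993).
Order: Whitfield, Farouk, Bianchi, Andersen, Amari, Marino, Ibarra.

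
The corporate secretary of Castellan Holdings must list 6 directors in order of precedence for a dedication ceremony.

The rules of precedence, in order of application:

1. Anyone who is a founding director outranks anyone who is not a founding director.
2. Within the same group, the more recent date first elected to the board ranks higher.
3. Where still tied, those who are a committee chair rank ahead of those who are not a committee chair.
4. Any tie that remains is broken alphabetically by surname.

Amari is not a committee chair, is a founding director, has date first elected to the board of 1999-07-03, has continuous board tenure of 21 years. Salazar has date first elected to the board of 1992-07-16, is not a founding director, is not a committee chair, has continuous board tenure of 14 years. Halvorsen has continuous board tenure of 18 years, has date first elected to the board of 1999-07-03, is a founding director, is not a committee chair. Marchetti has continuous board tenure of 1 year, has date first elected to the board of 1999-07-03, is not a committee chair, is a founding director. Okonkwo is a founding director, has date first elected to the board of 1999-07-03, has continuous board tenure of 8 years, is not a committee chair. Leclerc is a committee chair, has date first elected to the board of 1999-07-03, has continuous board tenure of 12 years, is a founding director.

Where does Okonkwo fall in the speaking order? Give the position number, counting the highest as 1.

5

By the first rule: Leclerc, Amari, Halvorsen, Marchetti and Okonkwo (each a founding director); then Salazar (not a founding director).
Leclerc, Amari, Halvorsen, Marchetti and Okonkwo all have date first elected to the board 1999-07-03, so the next rule applies.
Among Leclerc, Amari, Halvorsen, Marchetti and Okonkwo, a committee chair before not a committee chair: Leclerc (a committee chair) before Amari, Halvorsen, Marchetti and Okonkwo (not a committee chair).
Among Amari, Halvorsen, Marchetti and Okonkwo, alphabetically by surname: Amari before Halvorsen before Marchetti before Okonkwo.
Order: Leclerc, Amari, Halvorsen, Marchetti, Okonkwo, Salazar. So position 5.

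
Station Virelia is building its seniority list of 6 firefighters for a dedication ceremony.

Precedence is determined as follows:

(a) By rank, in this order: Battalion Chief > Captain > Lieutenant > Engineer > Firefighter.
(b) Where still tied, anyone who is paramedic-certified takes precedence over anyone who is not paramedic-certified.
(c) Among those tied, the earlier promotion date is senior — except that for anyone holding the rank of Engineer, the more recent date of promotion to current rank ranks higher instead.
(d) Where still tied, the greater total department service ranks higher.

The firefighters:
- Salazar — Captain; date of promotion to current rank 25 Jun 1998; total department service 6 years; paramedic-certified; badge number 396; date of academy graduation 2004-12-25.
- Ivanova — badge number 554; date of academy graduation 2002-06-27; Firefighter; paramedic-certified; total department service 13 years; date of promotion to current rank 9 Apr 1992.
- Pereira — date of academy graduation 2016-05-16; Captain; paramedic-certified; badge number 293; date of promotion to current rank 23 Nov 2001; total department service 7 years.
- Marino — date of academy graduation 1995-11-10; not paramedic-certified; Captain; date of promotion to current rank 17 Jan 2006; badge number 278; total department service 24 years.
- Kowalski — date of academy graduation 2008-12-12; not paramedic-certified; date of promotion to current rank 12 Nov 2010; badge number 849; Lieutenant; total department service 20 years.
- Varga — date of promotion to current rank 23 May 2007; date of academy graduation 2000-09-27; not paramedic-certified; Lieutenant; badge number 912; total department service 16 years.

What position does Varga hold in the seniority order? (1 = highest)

4

By rank: Salazar, Pereira and Marino (Captain); then Varga and Kowalski (Lieutenant); then Ivanova (Firefighter).
Among Salazar, Pereira and Marino, paramedic-certified before not paramedic-certified: Salazar and Pereira (paramedic-certified) before Marino (not paramedic-certified).
Among Salazar and Pereira, by date of promotion to current rank (earlier first): Salazar (25 Jun 1998) before Pereira (23 Nov 2001).
Varga and Kowalski are each not paramedic-certified, so the next rule applies.
Among Varga and Kowalski, by date of promotion to current rank (earlier first): Varga (23 May 2007) before Kowalski (12 Nov 2010).
Order: Salazar, Pereira, Marino, Varga, Kowalski, Ivanova. So position 4.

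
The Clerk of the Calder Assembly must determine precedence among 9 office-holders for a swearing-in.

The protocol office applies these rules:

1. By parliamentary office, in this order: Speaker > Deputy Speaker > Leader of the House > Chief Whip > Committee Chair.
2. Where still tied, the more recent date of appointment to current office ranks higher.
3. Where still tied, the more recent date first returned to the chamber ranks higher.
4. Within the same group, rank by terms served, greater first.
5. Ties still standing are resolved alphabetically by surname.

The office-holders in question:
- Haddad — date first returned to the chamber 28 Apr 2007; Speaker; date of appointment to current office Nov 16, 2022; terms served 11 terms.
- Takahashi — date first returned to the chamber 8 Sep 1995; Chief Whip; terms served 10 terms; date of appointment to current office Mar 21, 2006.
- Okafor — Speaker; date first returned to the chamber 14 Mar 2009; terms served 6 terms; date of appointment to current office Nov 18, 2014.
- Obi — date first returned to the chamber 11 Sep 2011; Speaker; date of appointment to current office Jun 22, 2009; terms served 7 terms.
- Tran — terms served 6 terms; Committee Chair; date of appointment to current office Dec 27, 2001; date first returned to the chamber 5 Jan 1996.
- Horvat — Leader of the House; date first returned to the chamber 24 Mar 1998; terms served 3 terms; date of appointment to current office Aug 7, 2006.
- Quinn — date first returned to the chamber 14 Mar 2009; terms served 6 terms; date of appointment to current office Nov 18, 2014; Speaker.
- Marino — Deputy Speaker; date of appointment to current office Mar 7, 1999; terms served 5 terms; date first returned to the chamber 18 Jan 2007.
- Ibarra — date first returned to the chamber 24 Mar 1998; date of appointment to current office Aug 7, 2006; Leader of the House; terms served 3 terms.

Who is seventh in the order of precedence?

By parliamentary office: Haddad, Okafor, Quinn and Obi (Speaker); then Marino (Deputy Speaker); then Horvat and Ibarra (Leader of the House); then Takahashi (Chief Whip); then Tran (Committee Chair).
Among Haddad, Okafor, Quinn and Obi, by date of appointment to current office (later first): Haddad (Nov 16, 2022) before Okafor and Quinn (Nov 18, 2014) before Obi (Jun 22, 2009).
Okafor and Quinn both have date first returned to the chamber 14 Mar 2009, so the next rule applies.
Okafor and Quinn both have terms served 6 terms, so the next rule applies.
Among Okafor and Quinn, alphabetically by surname: Okafor before Quinn.
Horvat and Ibarra both have date of appointment to current office Aug 7, 2006, so the next rule applies.
Horvat and Ibarra both have date first returned to the chamber 24 Mar 1998, so the next rule applies.
Horvat and Ibarra both have terms served 3 terms, so the next rule applies.
Among Horvat and Ibarra, alphabetically by surname: Horvat before Ibarra.
Order: Haddad, Okafor, Quinn, Obi, Marino, Horvat, Ibarra, Takahashi, Tran.

Ibarra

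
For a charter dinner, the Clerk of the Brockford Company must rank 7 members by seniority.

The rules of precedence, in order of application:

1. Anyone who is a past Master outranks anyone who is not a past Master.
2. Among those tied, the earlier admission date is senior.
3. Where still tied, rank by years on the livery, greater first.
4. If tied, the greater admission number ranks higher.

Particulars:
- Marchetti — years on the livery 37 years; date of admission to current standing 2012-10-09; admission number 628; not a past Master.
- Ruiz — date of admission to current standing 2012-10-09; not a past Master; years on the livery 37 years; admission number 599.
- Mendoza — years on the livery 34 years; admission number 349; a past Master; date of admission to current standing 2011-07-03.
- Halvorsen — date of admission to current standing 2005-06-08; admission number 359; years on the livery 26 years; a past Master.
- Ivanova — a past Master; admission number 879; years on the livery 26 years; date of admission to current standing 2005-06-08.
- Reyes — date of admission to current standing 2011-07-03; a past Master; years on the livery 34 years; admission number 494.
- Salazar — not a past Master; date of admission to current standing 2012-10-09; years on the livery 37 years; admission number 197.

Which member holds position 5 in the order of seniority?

By the first rule: Ivanova, Halvorsen, Reyes and Mendoza (each a past Master); then Marchetti, Ruiz and Salazar (each not a past Master).
Among Ivanova, Halvorsen, Reyes and Mendoza, by date of admission to current standing (earlier first): Ivanova and Halvorsen (2005-06-08) before Reyes and Mendoza (2011-07-03).
Ivanova and Halvorsen both have years on the livery 26 years, so the next rule applies.
Among Ivanova and Halvorsen, by admission number (higher first): Ivanova (879) before Halvorsen (359).
Reyes and Mendoza both have years on the livery 34 years, so the next rule applies.
Among Reyes and Mendoza, by admission number (higher first): Reyes (494) before Mendoza (349).
Marchetti, Ruiz and Salazar all have date of admission to current standing 2012-10-09, so the next rule applies.
Marchetti, Ruiz and Salazar all have years on the livery 37 years, so the next rule applies.
Among Marchetti, Ruiz and Salazar, by admission number (higher first): Marchetti (628) before Ruiz (599) before Salazar (197).
Order: Ivanova, Halvorsen, Reyes, Mendoza, Marchetti, Ruiz, Salazar.

Marchetti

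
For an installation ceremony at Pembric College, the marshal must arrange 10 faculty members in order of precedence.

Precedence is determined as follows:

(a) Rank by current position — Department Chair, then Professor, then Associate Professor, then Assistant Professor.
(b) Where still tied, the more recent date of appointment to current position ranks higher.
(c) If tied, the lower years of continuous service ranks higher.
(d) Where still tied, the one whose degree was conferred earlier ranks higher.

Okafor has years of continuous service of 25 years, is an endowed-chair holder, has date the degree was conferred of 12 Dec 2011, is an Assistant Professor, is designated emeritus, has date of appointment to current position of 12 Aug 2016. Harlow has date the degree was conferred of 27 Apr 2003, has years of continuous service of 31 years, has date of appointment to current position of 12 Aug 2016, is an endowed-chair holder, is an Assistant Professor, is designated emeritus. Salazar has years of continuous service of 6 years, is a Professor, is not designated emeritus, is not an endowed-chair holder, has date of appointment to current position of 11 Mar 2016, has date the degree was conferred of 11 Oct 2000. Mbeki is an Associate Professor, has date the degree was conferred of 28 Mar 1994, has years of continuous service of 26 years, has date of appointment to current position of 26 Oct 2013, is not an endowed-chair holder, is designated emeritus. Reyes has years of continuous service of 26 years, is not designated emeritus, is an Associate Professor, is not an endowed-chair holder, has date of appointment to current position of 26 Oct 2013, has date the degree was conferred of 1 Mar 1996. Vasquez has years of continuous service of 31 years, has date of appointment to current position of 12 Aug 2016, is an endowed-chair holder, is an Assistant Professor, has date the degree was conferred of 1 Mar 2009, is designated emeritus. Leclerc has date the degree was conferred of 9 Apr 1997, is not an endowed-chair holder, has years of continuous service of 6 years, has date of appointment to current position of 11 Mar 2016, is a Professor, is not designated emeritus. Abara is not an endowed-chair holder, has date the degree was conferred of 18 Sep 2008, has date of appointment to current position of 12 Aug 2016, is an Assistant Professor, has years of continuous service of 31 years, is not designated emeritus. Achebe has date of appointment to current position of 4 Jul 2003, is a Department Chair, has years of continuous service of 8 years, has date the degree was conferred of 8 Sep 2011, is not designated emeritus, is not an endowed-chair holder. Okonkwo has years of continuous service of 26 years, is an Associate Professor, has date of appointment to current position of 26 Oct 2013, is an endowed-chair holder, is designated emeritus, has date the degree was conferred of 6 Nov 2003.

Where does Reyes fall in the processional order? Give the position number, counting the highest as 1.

5

By current position: Achebe (Department Chair); then Leclerc and Salazar (Professor); then Mbeki, Reyes and Okonkwo (Associate Professor); then Okafor, Harlow, Abara and Vasquez (Assistant Professor).
Leclerc and Salazar both have date of appointment to current position 11 Mar 2016, so the next rule applies.
Leclerc and Salazar both have years of continuous service 6 years, so the next rule applies.
Among Leclerc and Salazar, by date the degree was conferred (earlier first): Leclerc (9 Apr 1997) before Salazar (11 Oct 2000).
Mbeki, Reyes and Okonkwo all have date of appointment to current position 26 Oct 2013, so the next rule applies.
Mbeki, Reyes and Okonkwo all have years of continuous service 26 years, so the next rule applies.
Among Mbeki, Reyes and Okonkwo, by date the degree was conferred (earlier first): Mbeki (28 Mar 1994) before Reyes (1 Mar 1996) before Okonkwo (6 Nov 2003).
Okafor, Harlow, Abara and Vasquez all have date of appointment to current position 12 Aug 2016, so the next rule applies.
Among Okafor, Harlow, Abara and Vasquez, by years of continuous service (lower first): Okafor (25 years) before Harlow, Abara and Vasquez (31 years).
Among Harlow, Abara and Vasquez, by date the degree was conferred (earlier first): Harlow (27 Apr 2003) before Abara (18 Sep 2008) before Vasquez (1 Mar 2009).
Order: Achebe, Leclerc, Salazar, Mbeki, Reyes, Okonkwo, Okafor, Harlow, Abara, Vasquez. So position 5.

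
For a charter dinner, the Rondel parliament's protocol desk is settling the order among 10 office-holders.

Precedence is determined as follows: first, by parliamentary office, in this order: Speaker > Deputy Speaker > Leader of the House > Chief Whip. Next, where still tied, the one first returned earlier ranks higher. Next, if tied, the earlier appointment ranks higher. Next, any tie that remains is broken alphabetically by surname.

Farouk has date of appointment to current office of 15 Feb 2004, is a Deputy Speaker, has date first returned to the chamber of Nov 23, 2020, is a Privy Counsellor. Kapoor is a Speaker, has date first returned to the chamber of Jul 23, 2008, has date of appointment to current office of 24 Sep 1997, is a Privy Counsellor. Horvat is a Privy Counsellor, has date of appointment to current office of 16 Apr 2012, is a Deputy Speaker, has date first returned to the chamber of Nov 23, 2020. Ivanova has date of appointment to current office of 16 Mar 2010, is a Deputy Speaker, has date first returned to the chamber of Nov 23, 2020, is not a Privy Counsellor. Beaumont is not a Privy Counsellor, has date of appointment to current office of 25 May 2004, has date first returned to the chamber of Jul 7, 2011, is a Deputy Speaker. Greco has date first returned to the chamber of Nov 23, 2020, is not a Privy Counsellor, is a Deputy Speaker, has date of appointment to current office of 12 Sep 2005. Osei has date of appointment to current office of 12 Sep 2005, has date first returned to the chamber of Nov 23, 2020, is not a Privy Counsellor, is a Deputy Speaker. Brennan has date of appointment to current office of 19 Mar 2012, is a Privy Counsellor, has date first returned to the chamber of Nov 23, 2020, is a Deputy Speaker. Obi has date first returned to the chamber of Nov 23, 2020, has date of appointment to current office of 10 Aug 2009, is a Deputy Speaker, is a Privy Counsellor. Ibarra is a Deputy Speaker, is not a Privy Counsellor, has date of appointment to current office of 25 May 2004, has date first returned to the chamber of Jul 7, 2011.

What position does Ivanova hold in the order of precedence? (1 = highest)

8

By parliamentary office: Kapoor (Speaker); then Beaumont, Ibarra, Farouk, Greco, Osei, Obi, Ivanova, Brennan and Horvat (Deputy Speaker).
Among Beaumont, Ibarra, Farouk, Greco, Osei, Obi, Ivanova, Brennan and Horvat, by date first returned to the chamber (earlier first): Beaumont and Ibarra (Jul 7, 2011) before Farouk, Greco, Osei, Obi, Ivanova, Brennan and Horvat (Nov 23, 2020).
Beaumont and Ibarra both have date of appointment to current office 25 May 2004, so the next rule applies.
Among Beaumont and Ibarra, alphabetically by surname: Beaumont before Ibarra.
Among Farouk, Greco, Osei, Obi, Ivanova, Brennan and Horvat, by date of appointment to current office (earlier first): Farouk (15 Feb 2004) before Greco and Osei (12 Sep 2005) before Obi (10 Aug 2009) before Ivanova (16 Mar 2010) before Brennan (19 Mar 2012) before Horvat (16 Apr 2012).
Among Greco and Osei, alphabetically by surname: Greco before Osei.
Order: Kapoor, Beaumont, Ibarra, Farouk, Greco, Osei, Obi, Ivanova, Brennan, Horvat. So position 8.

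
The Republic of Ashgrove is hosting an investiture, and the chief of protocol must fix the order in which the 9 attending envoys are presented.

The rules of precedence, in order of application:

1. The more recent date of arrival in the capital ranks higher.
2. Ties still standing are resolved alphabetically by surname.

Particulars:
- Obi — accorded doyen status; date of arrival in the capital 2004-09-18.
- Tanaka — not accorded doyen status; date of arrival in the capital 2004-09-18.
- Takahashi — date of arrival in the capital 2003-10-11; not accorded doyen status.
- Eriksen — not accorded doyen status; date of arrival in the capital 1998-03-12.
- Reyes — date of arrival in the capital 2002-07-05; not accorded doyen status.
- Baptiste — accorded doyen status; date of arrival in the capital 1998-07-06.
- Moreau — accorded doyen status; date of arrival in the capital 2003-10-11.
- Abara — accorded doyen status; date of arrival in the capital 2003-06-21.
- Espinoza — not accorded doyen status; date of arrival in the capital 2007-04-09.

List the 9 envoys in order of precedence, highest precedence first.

By date of arrival in the capital (later first): Espinoza (2007-04-09); then Obi and Tanaka (both 2004-09-18); then Moreau and Takahashi (both 2003-10-11); then Abara (2003-06-21); then Reyes (2002-07-05); then Baptiste (1998-07-06); then Eriksen (1998-03-12).
Among Obi and Tanaka, alphabetically by surname: Obi before Tanaka.
Among Moreau and Takahashi, alphabetically by surname: Moreau before Takahashi.
Full order: Espinoza, Obi, Tanaka, Moreau, Takahashi, Abara, Reyes, Baptiste, Eriksen.

Espinoza, Obi, Tanaka, Moreau, Takahashi, Abara, Reyes, Baptiste, Eriksen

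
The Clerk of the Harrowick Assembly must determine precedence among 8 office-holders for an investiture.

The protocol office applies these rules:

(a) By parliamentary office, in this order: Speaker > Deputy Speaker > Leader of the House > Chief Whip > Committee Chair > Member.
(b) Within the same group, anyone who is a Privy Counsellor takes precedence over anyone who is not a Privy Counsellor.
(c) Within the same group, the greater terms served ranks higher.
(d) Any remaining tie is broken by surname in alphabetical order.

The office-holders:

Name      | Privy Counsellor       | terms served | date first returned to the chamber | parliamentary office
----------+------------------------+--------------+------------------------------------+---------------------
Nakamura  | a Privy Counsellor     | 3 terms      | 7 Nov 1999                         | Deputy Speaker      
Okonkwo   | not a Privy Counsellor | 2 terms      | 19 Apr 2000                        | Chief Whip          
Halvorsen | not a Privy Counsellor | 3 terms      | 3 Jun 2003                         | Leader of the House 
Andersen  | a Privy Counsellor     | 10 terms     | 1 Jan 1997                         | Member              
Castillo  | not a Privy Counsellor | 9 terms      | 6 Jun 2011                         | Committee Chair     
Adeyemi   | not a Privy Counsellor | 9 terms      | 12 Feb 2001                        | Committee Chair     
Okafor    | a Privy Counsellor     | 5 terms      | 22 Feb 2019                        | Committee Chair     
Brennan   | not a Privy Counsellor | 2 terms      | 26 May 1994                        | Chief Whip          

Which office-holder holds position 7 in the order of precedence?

By parliamentary office: Nakamura (Deputy Speaker); then Halvorsen (Leader of the House); then Brennan and Okonkwo (Chief Whip); then Okafor, Adeyemi and Castillo (Committee Chair); then Andersen (Member).
Brennan and Okonkwo are each not a Privy Counsellor, so the next rule applies.
Brennan and Okonkwo both have terms served 2 terms, so the next rule applies.
Among Brennan and Okonkwo, alphabetically by surname: Brennan before Okonkwo.
Among Okafor, Adeyemi and Castillo, a Privy Counsellor before not a Privy Counsellor: Okafor (a Privy Counsellor) before Adeyemi and Castillo (not a Privy Counsellor).
Adeyemi and Castillo both have terms served 9 terms, so the next rule applies.
Among Adeyemi and Castillo, alphabetically by surname: Adeyemi before Castillo.
Order: Nakamura, Halvorsen, Brennan, Okonkwo, Okafor, Adeyemi, Castillo, Andersen.

Castillo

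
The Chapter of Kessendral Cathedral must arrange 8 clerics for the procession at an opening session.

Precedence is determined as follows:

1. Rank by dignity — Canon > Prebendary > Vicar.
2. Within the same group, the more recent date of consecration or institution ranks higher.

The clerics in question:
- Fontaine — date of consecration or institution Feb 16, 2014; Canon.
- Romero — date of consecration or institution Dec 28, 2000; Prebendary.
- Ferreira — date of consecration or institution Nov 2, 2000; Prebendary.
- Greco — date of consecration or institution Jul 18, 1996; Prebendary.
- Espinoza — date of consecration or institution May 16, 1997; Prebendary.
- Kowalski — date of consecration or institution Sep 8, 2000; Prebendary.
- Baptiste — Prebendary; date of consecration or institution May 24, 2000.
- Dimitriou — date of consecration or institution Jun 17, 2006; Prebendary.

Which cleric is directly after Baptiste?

Espinoza

By dignity: Fontaine (Canon); then Dimitriou, Romero, Ferreira, Kowalski, Baptiste, Espinoza and Greco (Prebendary).
Among Dimitriou, Romero, Ferreira, Kowalski, Baptiste, Espinoza and Greco, by date of consecration or institution (later first): Dimitriou (Jun 17, 2006) before Romero (Dec 28, 2000) before Ferreira (Nov 2, 2000) before Kowalski (Sep 8, 2000) before Baptiste (May 24, 2000) before Espinoza (May 16, 1997) before Greco (Jul 18, 1996).
Order: Fontaine, Dimitriou, Romero, Ferreira, Kowalski, Baptiste, Espinoza, Greco.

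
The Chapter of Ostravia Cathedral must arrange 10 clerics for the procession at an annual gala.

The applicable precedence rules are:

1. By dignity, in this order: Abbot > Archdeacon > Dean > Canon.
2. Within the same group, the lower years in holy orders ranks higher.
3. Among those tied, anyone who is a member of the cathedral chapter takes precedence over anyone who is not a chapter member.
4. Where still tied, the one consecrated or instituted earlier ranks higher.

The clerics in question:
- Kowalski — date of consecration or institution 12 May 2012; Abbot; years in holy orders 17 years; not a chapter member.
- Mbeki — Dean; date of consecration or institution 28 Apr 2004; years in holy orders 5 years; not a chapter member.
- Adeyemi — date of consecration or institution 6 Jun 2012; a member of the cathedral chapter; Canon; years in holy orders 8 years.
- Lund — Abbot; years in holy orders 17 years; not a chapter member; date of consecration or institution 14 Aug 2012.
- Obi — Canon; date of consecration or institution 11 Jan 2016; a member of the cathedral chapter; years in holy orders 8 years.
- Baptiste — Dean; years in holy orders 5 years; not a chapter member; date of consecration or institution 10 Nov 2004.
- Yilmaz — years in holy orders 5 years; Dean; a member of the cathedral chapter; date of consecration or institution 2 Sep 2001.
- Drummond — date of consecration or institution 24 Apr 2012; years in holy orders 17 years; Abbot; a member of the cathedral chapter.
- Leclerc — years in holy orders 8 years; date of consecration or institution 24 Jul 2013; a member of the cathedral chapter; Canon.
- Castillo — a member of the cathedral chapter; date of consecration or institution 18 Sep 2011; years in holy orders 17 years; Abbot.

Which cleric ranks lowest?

Obi

By dignity: Castillo, Drummond, Kowalski and Lund (Abbot); then Yilmaz, Mbeki and Baptiste (Dean); then Adeyemi, Leclerc and Obi (Canon).
Castillo, Drummond, Kowalski and Lund all have years in holy orders 17 years, so the next rule applies.
Among Castillo, Drummond, Kowalski and Lund, a member of the cathedral chapter before not a chapter member: Castillo and Drummond (a member of the cathedral chapter) before Kowalski and Lund (not a chapter member).
Among Castillo and Drummond, by date of consecration or institution (earlier first): Castillo (18 Sep 2011) before Drummond (24 Apr 2012).
Among Kowalski and Lund, by date of consecration or institution (earlier first): Kowalski (12 May 2012) before Lund (14 Aug 2012).
Yilmaz, Mbeki and Baptiste all have years in holy orders 5 years, so the next rule applies.
Among Yilmaz, Mbeki and Baptiste, a member of the cathedral chapter before not a chapter member: Yilmaz (a member of the cathedral chapter) before Mbeki and Baptiste (not a chapter member).
Among Mbeki and Baptiste, by date of consecration or institution (earlier first): Mbeki (28 Apr 2004) before Baptiste (10 Nov 2004).
Adeyemi, Leclerc and Obi all have years in holy orders 8 years, so the next rule applies.
Adeyemi, Leclerc and Obi are each a member of the cathedral chapter, so the next rule applies.
Among Adeyemi, Leclerc and Obi, by date of consecration or institution (earlier first): Adeyemi (6 Jun 2012) before Leclerc (24 Jul 2013) before Obi (11 Jan 2016).
Order: Castillo, Drummond, Kowalski, Lund, Yilmaz, Mbeki, Baptiste, Adeyemi, Leclerc, Obi.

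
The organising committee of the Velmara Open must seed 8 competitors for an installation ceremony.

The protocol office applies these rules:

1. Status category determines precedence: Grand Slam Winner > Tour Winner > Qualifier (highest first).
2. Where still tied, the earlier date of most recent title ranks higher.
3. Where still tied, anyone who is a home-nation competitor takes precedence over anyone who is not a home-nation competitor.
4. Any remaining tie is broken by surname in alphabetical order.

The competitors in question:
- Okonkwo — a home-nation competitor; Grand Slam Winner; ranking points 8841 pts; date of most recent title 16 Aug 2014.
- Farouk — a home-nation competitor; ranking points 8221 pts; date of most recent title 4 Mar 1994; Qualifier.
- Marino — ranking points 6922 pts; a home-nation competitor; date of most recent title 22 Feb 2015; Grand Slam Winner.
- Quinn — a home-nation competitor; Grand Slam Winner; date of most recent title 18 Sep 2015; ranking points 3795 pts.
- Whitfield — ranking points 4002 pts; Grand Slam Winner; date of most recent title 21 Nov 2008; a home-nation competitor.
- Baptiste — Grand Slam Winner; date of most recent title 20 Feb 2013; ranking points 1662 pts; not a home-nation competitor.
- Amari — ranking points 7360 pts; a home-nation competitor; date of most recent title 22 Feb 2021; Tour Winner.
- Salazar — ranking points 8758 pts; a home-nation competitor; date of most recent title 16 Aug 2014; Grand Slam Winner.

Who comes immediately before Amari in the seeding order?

By status category: Whitfield, Baptiste, Okonkwo, Salazar, Marino and Quinn (Grand Slam Winner); then Amari (Tour Winner); then Farouk (Qualifier).
Among Whitfield, Baptiste, Okonkwo, Salazar, Marino and Quinn, by date of most recent title (earlier first): Whitfield (21 Nov 2008) before Baptiste (20 Feb 2013) before Okonkwo and Salazar (16 Aug 2014) before Marino (22 Feb 2015) before Quinn (18 Sep 2015).
Okonkwo and Salazar are each a home-nation competitor, so the next rule applies.
Among Okonkwo and Salazar, alphabetically by surname: Okonkwo before Salazar.
Order: Whitfield, Baptiste, Okonkwo, Salazar, Marino, Quinn, Amari, Farouk.

Quinn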